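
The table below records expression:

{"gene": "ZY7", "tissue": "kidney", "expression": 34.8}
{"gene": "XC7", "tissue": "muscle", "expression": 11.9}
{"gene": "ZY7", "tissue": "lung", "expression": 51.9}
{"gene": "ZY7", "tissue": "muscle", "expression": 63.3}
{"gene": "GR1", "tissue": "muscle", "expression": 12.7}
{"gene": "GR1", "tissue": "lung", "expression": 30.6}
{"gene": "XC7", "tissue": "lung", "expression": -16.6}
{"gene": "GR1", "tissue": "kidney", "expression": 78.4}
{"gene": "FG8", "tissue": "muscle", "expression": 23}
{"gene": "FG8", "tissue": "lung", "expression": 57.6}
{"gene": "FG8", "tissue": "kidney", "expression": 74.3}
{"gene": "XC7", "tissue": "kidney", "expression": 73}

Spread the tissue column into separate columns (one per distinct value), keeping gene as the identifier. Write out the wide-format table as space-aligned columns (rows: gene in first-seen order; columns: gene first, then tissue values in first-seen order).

Columns: gene plus the 3 distinct tissue values (kidney, muscle, lung).
For example, row ZY7 column kidney takes expression=34.8 from the long row (ZY7, kidney).

gene  kidney  muscle  lung 
ZY7   34.8    63.3    51.9 
XC7   73      11.9    -16.6
GR1   78.4    12.7    30.6 
FG8   74.3    23      57.6 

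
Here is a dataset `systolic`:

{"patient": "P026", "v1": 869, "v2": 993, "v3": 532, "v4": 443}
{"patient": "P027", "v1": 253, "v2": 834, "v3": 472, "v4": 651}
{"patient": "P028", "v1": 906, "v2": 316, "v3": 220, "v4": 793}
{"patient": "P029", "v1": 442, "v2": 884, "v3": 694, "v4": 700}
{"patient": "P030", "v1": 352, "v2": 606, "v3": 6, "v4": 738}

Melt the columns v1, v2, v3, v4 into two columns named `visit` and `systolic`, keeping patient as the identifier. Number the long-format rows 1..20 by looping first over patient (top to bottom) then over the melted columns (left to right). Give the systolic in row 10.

20 rows total (5 × 4). Row 10: index ⌊(10-1)/4⌋ = 2 into patient → P028; (10-1) mod 4 = 1 into the melted columns → v2.
So row 10 is (P028, v2, 316); systolic = 316.

316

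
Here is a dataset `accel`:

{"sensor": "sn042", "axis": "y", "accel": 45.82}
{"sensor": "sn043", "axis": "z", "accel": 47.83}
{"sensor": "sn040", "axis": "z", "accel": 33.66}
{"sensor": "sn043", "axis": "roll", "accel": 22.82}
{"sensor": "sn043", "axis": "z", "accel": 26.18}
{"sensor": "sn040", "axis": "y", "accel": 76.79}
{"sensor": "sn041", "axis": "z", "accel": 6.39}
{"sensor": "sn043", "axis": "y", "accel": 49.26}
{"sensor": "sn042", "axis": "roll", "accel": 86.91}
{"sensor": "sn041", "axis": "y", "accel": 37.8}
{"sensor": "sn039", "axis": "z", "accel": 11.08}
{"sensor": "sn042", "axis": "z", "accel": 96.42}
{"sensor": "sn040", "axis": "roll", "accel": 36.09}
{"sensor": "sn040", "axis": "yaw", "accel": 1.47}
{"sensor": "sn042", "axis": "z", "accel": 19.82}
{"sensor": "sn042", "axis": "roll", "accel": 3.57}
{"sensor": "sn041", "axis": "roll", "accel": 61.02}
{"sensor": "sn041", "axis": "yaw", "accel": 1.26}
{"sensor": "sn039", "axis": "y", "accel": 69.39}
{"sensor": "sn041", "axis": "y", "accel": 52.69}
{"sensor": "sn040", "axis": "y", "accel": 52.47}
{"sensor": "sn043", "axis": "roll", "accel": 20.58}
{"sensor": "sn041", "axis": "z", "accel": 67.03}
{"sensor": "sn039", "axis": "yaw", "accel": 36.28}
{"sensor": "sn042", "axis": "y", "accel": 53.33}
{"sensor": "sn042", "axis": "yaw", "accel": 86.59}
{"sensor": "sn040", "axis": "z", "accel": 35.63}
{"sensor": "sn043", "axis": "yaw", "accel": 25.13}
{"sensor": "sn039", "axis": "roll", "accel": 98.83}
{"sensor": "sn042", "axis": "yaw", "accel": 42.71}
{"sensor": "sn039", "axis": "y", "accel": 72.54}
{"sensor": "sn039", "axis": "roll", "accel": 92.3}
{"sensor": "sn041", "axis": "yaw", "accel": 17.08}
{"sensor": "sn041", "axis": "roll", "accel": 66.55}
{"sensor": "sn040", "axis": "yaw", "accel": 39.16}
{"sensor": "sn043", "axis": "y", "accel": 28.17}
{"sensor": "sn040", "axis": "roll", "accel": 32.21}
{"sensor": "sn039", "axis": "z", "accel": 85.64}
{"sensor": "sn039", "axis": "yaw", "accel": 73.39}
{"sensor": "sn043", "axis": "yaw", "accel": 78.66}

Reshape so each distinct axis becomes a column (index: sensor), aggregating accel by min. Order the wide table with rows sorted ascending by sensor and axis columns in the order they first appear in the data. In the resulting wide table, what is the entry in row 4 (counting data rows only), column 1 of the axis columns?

With rows sorted ascending by sensor, row 4 is sensor=sn042. axis columns in first-appearance order: y, z, roll, yaw; column 1 is y.
Long rows with sensor=sn042, axis=y: min(45.82, 53.33) = 45.82.

45.82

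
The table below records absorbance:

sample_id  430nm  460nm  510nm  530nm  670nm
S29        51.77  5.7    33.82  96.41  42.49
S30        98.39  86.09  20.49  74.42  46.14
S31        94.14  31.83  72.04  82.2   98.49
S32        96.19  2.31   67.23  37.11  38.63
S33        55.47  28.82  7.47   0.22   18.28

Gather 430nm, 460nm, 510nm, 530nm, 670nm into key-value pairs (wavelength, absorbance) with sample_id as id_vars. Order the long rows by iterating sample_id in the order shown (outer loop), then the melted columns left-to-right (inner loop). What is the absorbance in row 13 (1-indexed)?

72.04

25 rows total (5 × 5). Row 13: index ⌊(13-1)/5⌋ = 2 into sample_id → S31; (13-1) mod 5 = 2 into the melted columns → 510nm.
So row 13 is (S31, 510nm, 72.04); absorbance = 72.04.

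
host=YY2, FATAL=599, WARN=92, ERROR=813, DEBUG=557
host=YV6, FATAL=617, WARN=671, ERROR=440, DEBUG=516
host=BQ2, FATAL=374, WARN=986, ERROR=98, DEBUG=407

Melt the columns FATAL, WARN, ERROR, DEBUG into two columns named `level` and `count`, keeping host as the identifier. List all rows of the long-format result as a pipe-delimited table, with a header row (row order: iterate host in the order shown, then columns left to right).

Each (host, column) pair becomes one row: 3 × 4 = 12 rows.
For example, (YY2, FATAL) → count=599.

| host | level | count |
| YY2 | FATAL | 599 |
| YY2 | WARN | 92 |
| YY2 | ERROR | 813 |
| YY2 | DEBUG | 557 |
| YV6 | FATAL | 617 |
| YV6 | WARN | 671 |
| YV6 | ERROR | 440 |
| YV6 | DEBUG | 516 |
| BQ2 | FATAL | 374 |
| BQ2 | WARN | 986 |
| BQ2 | ERROR | 98 |
| BQ2 | DEBUG | 407 |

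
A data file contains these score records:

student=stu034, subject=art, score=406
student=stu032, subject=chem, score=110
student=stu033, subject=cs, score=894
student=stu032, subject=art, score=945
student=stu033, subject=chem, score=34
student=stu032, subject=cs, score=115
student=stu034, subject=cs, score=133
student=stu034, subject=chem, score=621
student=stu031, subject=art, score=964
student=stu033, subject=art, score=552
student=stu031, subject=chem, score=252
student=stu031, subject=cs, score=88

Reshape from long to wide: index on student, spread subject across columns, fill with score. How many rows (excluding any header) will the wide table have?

4

4 distinct student values → 4 rows.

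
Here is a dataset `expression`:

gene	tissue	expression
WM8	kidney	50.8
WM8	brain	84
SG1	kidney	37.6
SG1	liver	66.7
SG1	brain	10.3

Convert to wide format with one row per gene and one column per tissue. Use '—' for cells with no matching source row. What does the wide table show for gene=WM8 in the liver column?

—

No long-format row has gene=WM8 and tissue=liver, so the cell is —.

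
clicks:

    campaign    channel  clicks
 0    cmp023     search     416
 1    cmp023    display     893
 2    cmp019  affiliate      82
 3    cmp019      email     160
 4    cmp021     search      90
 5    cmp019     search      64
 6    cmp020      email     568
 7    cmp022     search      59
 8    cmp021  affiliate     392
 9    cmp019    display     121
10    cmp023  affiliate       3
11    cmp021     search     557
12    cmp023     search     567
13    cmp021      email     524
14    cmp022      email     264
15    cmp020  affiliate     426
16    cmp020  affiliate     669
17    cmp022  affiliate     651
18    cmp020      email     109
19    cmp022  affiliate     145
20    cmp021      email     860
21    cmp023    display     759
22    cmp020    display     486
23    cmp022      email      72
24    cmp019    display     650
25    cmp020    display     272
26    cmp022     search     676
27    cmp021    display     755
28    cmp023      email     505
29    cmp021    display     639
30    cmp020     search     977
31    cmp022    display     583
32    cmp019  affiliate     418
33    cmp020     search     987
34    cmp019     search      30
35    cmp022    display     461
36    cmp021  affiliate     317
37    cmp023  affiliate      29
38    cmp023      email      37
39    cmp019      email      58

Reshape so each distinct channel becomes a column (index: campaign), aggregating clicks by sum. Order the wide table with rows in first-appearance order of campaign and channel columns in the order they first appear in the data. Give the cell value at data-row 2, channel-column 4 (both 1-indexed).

With rows in first-appearance order of campaign, row 2 is campaign=cmp019. channel columns in first-appearance order: search, display, affiliate, email; column 4 is email.
Long rows with campaign=cmp019, channel=email: 160 + 58 = 218.

218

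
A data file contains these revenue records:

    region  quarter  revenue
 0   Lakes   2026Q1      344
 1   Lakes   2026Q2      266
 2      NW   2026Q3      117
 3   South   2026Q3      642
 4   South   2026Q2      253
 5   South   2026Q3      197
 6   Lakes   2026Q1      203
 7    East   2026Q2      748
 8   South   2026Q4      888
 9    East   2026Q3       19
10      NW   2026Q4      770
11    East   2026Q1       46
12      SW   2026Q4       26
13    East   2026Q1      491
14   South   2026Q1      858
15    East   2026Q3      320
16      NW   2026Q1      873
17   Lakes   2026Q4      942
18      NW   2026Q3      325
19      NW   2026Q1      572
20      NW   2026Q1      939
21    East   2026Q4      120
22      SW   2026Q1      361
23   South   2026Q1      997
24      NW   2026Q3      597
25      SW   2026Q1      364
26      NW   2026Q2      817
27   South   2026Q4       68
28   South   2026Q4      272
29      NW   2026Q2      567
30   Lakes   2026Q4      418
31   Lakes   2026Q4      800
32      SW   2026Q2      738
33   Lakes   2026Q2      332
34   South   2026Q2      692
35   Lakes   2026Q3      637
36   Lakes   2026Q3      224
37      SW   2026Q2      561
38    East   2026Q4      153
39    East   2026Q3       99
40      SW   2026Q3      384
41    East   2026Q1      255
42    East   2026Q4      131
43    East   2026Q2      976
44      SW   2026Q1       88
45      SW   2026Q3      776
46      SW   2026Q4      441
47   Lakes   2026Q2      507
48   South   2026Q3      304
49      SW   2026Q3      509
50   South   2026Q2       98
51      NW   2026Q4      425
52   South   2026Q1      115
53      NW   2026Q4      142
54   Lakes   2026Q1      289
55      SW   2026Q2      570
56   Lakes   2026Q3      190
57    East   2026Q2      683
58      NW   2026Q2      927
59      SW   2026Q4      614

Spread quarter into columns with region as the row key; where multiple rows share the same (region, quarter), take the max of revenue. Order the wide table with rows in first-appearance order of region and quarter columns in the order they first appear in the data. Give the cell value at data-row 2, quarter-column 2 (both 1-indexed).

927

With rows in first-appearance order of region, row 2 is region=NW. quarter columns in first-appearance order: 2026Q1, 2026Q2, 2026Q3, 2026Q4; column 2 is 2026Q2.
Long rows with region=NW, quarter=2026Q2: max(817, 567, 927) = 927.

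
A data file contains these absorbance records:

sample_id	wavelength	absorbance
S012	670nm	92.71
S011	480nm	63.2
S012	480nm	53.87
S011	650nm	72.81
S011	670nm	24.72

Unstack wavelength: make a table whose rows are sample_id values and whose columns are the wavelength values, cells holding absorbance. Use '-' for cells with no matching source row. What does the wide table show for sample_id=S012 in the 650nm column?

No long-format row has sample_id=S012 and wavelength=650nm, so the cell is -.

-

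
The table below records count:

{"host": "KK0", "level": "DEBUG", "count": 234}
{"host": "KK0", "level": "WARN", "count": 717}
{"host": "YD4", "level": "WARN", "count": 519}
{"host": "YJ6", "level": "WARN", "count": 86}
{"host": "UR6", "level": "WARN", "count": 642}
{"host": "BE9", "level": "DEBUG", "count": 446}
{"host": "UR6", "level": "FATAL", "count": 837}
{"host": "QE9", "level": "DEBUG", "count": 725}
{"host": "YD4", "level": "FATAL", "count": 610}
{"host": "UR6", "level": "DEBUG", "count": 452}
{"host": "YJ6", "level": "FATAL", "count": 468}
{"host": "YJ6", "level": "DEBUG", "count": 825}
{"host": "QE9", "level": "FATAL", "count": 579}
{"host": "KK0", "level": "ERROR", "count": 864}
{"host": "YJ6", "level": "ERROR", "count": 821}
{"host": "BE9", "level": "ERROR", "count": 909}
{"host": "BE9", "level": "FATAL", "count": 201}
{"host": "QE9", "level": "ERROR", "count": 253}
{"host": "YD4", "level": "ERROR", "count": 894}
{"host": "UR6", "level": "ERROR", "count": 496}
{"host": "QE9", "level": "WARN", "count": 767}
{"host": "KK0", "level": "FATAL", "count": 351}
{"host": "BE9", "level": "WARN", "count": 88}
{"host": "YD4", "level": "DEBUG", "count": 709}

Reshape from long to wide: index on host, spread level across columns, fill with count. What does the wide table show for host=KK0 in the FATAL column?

Wide layout: rows indexed by host, columns are the 4 distinct level values (DEBUG, WARN, FATAL, ERROR).
Cell (host=KK0, level=FATAL) draws from the long row where host=KK0 and level=FATAL, which has count=351.

351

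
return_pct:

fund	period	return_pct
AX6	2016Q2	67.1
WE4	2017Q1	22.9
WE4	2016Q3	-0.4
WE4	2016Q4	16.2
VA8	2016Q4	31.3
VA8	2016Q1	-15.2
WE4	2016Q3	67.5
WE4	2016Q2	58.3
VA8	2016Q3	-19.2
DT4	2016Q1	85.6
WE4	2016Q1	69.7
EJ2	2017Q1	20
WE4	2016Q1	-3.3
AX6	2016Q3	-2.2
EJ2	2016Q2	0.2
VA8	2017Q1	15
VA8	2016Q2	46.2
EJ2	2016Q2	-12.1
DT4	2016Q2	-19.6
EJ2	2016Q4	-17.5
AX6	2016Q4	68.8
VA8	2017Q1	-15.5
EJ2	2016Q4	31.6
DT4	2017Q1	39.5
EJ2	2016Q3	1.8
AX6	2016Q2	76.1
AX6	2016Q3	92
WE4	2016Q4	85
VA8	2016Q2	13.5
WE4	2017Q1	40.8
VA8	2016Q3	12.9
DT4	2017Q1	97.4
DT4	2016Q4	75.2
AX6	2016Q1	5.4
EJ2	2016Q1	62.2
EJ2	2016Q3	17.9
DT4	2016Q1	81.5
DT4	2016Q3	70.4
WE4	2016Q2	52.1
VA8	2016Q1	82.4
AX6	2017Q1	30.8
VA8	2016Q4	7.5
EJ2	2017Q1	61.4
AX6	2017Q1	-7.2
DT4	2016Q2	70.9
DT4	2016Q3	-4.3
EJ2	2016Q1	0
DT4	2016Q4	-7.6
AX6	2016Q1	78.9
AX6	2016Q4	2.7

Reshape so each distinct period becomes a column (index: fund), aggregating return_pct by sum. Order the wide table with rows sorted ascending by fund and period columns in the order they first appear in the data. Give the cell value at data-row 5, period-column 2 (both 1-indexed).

63.7

With rows sorted ascending by fund, row 5 is fund=WE4. period columns in first-appearance order: 2016Q2, 2017Q1, 2016Q3, 2016Q4, 2016Q1; column 2 is 2017Q1.
Long rows with fund=WE4, period=2017Q1: 22.9 + 40.8 = 63.7.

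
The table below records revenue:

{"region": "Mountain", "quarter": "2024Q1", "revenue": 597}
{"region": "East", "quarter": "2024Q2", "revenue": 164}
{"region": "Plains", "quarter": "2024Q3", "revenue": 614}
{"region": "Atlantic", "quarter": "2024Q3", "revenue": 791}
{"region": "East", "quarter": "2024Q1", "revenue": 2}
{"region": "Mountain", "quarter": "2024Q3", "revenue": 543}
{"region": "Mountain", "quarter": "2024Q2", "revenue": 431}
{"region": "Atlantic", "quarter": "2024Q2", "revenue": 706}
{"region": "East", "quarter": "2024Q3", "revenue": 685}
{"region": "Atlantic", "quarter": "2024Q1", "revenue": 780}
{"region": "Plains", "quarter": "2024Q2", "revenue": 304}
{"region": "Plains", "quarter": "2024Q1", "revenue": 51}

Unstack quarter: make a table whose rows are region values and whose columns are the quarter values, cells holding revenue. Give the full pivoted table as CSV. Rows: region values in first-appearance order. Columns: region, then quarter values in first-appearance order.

Columns: region plus the 3 distinct quarter values (2024Q1, 2024Q2, 2024Q3).
For example, row Mountain column 2024Q1 takes revenue=597 from the long row (Mountain, 2024Q1).

region,2024Q1,2024Q2,2024Q3
Mountain,597,431,543
East,2,164,685
Plains,51,304,614
Atlantic,780,706,791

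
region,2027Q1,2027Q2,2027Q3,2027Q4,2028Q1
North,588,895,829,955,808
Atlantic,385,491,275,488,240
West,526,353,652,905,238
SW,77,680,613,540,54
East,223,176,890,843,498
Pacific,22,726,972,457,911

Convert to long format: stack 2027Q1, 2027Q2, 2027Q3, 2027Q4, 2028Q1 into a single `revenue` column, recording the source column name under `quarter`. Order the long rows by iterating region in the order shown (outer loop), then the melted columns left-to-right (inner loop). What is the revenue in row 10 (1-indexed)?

240

30 rows total (6 × 5). Row 10: index ⌊(10-1)/5⌋ = 1 into region → Atlantic; (10-1) mod 5 = 4 into the melted columns → 2028Q1.
So row 10 is (Atlantic, 2028Q1, 240); revenue = 240.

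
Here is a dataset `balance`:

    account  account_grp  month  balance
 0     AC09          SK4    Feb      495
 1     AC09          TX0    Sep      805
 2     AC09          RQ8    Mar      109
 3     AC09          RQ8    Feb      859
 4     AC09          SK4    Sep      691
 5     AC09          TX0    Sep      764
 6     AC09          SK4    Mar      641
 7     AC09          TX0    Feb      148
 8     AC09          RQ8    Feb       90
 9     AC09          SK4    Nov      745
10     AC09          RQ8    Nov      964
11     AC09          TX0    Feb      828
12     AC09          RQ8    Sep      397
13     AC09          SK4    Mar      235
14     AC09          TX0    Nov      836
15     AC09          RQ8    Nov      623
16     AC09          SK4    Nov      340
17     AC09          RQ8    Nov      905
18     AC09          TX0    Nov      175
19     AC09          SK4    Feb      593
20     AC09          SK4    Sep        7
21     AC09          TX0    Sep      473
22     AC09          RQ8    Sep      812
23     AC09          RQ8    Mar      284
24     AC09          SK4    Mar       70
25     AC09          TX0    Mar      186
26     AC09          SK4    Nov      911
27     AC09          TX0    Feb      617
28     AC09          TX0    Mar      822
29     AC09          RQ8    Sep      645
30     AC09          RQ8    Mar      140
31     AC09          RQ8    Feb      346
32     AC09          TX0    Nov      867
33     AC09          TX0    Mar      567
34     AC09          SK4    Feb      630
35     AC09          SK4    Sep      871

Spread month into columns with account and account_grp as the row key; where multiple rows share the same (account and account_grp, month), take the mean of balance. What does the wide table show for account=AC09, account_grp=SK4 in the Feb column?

572.67

Rows with account=AC09, account_grp=SK4 and month=Feb: balance values are 495, 593, 630.
(495 + 593 + 630) / 3 = 572.67.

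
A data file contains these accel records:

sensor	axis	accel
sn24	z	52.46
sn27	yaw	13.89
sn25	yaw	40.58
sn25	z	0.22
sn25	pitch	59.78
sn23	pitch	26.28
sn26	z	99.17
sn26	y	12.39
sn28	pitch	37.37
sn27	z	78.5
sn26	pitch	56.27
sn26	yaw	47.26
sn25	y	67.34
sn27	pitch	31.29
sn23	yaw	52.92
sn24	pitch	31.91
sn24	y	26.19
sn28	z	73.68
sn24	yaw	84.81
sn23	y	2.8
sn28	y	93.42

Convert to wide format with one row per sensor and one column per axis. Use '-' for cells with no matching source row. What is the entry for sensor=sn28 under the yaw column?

-

No long-format row has sensor=sn28 and axis=yaw, so the cell is -.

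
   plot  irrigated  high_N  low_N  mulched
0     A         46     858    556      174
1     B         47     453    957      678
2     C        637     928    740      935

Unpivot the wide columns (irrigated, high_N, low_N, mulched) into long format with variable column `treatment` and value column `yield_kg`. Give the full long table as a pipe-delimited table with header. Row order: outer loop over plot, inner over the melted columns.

| plot | treatment | yield_kg |
| A | irrigated | 46 |
| A | high_N | 858 |
| A | low_N | 556 |
| A | mulched | 174 |
| B | irrigated | 47 |
| B | high_N | 453 |
| B | low_N | 957 |
| B | mulched | 678 |
| C | irrigated | 637 |
| C | high_N | 928 |
| C | low_N | 740 |
| C | mulched | 935 |

Each (plot, column) pair becomes one row: 3 × 4 = 12 rows.
For example, (A, irrigated) → yield_kg=46.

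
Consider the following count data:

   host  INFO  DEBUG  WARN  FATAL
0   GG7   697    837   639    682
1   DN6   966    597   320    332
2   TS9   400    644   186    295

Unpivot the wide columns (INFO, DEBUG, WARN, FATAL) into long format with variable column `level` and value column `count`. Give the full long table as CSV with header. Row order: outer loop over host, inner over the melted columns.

host,level,count
GG7,INFO,697
GG7,DEBUG,837
GG7,WARN,639
GG7,FATAL,682
DN6,INFO,966
DN6,DEBUG,597
DN6,WARN,320
DN6,FATAL,332
TS9,INFO,400
TS9,DEBUG,644
TS9,WARN,186
TS9,FATAL,295

Each (host, column) pair becomes one row: 3 × 4 = 12 rows.
For example, (GG7, INFO) → count=697.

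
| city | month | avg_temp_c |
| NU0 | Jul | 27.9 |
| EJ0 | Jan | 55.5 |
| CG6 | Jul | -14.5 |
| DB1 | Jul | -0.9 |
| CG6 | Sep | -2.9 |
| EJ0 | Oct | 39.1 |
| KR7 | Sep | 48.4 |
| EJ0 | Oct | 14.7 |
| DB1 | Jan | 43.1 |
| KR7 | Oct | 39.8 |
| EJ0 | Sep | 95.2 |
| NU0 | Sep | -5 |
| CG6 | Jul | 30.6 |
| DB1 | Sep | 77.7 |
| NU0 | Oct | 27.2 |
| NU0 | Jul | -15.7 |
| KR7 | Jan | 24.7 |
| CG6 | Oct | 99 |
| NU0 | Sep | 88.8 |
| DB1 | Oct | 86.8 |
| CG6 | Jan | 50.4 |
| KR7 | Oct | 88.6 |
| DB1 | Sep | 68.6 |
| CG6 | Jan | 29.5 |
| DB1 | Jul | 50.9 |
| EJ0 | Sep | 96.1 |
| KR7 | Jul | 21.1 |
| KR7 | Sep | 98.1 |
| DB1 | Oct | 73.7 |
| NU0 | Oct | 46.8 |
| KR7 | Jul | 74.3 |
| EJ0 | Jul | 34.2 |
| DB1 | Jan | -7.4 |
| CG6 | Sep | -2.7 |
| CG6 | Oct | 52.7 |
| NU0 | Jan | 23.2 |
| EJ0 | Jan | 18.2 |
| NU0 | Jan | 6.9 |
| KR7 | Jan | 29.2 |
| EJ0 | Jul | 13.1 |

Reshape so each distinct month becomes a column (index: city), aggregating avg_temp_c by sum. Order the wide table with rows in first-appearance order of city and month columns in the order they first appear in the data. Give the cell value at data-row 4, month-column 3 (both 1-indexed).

146.3

With rows in first-appearance order of city, row 4 is city=DB1. month columns in first-appearance order: Jul, Jan, Sep, Oct; column 3 is Sep.
Long rows with city=DB1, month=Sep: 77.7 + 68.6 = 146.3.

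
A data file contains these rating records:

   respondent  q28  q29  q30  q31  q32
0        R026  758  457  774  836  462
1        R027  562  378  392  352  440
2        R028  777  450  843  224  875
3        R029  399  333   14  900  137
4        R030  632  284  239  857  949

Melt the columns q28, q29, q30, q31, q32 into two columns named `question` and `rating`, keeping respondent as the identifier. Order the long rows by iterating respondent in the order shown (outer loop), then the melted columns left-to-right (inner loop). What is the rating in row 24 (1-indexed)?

25 rows total (5 × 5). Row 24: index ⌊(24-1)/5⌋ = 4 into respondent → R030; (24-1) mod 5 = 3 into the melted columns → q31.
So row 24 is (R030, q31, 857); rating = 857.

857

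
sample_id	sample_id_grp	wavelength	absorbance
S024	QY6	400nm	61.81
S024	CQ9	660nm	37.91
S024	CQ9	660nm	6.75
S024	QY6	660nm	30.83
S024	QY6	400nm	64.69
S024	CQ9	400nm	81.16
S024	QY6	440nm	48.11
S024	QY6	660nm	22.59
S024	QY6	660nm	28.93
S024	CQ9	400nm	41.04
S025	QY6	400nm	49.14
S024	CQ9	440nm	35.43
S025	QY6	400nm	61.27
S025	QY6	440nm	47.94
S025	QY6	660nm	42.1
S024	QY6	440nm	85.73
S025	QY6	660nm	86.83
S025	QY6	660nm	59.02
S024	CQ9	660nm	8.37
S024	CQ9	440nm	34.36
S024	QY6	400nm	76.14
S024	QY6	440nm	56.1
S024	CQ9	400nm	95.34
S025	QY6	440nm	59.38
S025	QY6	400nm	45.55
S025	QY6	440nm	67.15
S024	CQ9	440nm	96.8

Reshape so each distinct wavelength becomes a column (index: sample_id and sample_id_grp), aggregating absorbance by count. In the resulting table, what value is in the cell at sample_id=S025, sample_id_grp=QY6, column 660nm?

Rows with sample_id=S025, sample_id_grp=QY6 and wavelength=660nm: absorbance values are 42.1, 86.83, 59.02.
3 rows match — count = 3.

3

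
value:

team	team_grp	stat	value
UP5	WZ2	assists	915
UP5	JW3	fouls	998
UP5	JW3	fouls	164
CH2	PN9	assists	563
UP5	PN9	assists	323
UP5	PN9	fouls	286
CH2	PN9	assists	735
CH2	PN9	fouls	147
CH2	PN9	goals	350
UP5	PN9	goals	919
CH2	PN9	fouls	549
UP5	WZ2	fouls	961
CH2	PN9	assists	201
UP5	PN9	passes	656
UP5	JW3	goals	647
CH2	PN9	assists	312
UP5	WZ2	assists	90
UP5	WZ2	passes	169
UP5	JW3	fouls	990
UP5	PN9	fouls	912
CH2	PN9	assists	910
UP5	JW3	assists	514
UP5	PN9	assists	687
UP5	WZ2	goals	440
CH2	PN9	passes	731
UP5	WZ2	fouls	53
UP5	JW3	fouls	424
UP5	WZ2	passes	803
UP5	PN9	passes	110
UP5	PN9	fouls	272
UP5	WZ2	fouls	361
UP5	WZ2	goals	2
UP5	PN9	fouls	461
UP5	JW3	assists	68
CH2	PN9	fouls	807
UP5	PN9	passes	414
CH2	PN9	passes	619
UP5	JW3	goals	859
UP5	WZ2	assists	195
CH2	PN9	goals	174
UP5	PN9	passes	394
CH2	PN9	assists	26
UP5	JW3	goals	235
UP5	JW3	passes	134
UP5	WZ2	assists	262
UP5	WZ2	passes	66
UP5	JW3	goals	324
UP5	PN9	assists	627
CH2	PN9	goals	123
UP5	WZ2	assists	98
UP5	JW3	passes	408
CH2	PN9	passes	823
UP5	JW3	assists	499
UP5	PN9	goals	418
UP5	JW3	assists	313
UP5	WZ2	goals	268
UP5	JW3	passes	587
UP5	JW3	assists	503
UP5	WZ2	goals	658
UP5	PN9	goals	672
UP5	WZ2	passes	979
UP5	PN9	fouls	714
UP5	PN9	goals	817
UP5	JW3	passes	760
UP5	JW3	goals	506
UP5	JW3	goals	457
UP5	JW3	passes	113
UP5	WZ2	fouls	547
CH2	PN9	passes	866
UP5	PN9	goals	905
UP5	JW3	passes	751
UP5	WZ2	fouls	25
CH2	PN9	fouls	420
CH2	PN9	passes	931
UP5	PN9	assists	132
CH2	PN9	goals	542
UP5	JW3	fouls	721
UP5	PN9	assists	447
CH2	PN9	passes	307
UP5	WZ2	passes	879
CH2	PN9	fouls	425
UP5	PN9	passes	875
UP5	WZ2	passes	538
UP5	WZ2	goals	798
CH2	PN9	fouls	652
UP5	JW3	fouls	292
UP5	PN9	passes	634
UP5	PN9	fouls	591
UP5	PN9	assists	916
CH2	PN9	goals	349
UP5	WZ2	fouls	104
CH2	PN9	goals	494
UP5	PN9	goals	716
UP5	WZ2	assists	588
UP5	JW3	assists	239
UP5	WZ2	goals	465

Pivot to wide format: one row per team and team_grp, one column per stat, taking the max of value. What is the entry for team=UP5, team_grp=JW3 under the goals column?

Rows with team=UP5, team_grp=JW3 and stat=goals: value values are 647, 859, 235, 324, 506, 457.
max(647, 859, 235, 324, 506, 457) = 859.

859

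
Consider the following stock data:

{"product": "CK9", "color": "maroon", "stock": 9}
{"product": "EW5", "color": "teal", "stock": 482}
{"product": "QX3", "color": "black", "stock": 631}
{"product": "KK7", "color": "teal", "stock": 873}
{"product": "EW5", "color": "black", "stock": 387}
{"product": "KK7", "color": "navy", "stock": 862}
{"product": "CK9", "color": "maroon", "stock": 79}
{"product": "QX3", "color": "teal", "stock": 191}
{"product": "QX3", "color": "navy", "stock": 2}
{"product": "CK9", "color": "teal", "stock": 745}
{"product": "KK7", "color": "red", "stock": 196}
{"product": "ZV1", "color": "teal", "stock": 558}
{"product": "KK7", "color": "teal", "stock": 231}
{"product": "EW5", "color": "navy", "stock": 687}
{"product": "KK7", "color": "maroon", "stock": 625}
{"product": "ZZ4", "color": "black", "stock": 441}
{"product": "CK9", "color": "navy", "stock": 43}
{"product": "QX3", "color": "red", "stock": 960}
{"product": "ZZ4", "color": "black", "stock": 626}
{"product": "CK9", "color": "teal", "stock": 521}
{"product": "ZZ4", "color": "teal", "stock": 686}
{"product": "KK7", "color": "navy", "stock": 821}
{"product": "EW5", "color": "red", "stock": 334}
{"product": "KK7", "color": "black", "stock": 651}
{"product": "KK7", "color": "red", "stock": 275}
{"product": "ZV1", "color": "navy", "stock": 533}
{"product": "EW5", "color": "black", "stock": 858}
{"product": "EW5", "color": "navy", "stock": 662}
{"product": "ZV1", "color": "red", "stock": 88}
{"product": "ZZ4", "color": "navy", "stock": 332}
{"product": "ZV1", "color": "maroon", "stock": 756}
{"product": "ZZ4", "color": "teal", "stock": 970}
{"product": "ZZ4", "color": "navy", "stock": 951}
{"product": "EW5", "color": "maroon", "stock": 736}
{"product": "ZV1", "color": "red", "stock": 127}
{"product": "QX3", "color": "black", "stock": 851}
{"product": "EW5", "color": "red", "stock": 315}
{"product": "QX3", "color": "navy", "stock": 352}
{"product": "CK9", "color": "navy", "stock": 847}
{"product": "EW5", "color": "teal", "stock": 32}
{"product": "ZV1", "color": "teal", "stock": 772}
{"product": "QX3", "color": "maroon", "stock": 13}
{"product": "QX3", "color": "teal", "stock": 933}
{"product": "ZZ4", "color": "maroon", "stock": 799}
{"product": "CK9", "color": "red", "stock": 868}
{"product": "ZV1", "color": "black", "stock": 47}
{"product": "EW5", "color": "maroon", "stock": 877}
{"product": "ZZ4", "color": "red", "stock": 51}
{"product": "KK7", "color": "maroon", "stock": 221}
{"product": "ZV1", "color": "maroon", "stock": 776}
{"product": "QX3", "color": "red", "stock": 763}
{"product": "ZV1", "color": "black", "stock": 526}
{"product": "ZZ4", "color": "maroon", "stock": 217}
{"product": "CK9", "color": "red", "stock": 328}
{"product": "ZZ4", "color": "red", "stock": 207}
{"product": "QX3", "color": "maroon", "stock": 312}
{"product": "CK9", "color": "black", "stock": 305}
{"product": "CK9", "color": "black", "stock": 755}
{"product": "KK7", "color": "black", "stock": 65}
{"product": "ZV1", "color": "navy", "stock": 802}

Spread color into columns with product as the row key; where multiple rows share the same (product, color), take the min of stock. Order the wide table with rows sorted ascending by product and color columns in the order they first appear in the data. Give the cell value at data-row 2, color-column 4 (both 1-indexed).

With rows sorted ascending by product, row 2 is product=EW5. color columns in first-appearance order: maroon, teal, black, navy, red; column 4 is navy.
Long rows with product=EW5, color=navy: min(687, 662) = 662.

662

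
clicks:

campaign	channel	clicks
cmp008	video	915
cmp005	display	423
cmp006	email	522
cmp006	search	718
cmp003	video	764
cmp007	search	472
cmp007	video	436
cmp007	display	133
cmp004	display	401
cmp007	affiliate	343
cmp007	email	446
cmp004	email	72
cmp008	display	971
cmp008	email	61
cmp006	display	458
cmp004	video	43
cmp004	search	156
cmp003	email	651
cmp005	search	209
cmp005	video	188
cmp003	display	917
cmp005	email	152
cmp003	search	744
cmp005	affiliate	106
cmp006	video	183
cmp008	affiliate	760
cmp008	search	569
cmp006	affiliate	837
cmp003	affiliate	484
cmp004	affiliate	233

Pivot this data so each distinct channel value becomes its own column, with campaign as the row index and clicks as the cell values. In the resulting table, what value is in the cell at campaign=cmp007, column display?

133

Wide layout: rows indexed by campaign, columns are the 5 distinct channel values (video, display, email, search, affiliate).
Cell (campaign=cmp007, channel=display) draws from the long row where campaign=cmp007 and channel=display, which has clicks=133.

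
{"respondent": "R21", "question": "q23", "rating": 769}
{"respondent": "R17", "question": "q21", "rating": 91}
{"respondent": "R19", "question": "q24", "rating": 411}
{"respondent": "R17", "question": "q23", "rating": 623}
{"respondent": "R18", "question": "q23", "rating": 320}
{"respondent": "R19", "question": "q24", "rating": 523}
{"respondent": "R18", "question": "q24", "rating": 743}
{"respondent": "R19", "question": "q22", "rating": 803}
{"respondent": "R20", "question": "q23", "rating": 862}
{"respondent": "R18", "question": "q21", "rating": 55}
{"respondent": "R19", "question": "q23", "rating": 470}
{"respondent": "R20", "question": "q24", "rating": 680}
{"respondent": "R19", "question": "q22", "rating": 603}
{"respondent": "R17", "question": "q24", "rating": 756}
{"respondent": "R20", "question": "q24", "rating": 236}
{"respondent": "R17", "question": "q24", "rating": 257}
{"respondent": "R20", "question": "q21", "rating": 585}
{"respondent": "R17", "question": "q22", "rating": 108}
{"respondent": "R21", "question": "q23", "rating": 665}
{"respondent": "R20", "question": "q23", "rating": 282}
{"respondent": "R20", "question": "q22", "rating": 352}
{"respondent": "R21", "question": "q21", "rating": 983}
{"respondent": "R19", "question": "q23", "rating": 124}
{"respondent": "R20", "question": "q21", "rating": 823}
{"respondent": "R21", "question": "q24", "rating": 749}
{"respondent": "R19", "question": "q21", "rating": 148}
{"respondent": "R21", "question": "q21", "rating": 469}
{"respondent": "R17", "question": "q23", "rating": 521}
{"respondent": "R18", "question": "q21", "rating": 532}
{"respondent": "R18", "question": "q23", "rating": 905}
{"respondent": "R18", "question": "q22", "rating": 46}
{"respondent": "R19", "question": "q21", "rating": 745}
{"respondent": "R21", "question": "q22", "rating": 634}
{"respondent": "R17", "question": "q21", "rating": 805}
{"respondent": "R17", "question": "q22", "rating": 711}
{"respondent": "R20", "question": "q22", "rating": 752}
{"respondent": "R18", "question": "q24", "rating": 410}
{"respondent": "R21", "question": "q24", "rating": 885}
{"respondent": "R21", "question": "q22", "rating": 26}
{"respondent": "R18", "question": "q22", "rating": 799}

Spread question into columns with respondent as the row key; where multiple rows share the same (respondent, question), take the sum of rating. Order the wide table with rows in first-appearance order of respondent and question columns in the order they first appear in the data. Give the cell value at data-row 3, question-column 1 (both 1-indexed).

594

With rows in first-appearance order of respondent, row 3 is respondent=R19. question columns in first-appearance order: q23, q21, q24, q22; column 1 is q23.
Long rows with respondent=R19, question=q23: 470 + 124 = 594.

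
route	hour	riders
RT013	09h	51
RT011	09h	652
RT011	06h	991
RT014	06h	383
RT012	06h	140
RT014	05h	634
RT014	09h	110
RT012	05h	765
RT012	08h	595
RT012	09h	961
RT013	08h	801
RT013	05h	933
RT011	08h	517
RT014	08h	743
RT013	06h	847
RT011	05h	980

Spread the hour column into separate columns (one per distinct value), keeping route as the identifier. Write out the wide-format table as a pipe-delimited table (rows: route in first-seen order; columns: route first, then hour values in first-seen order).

| route | 09h | 06h | 05h | 08h |
| RT013 | 51 | 847 | 933 | 801 |
| RT011 | 652 | 991 | 980 | 517 |
| RT014 | 110 | 383 | 634 | 743 |
| RT012 | 961 | 140 | 765 | 595 |

Columns: route plus the 4 distinct hour values (09h, 06h, 05h, 08h).
For example, row RT013 column 09h takes riders=51 from the long row (RT013, 09h).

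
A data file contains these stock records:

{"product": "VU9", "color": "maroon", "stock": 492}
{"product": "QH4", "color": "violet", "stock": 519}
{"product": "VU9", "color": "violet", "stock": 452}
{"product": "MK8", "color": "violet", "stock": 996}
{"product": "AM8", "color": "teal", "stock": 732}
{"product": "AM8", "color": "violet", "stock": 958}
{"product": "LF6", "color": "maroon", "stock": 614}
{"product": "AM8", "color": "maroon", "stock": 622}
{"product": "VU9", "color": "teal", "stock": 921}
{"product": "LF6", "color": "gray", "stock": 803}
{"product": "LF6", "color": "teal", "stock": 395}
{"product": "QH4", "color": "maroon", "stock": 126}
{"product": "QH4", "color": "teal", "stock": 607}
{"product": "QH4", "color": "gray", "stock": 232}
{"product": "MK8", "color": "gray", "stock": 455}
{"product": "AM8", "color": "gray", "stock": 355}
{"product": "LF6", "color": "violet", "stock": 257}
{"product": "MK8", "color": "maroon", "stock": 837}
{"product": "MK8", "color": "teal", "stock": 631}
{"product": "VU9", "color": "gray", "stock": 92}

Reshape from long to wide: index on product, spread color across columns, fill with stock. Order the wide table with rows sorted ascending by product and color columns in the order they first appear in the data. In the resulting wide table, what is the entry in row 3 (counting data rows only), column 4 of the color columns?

455

With rows sorted ascending by product, row 3 is product=MK8. color columns in first-appearance order: maroon, violet, teal, gray; column 4 is gray.
Long rows with product=MK8, color=gray: stock = 455.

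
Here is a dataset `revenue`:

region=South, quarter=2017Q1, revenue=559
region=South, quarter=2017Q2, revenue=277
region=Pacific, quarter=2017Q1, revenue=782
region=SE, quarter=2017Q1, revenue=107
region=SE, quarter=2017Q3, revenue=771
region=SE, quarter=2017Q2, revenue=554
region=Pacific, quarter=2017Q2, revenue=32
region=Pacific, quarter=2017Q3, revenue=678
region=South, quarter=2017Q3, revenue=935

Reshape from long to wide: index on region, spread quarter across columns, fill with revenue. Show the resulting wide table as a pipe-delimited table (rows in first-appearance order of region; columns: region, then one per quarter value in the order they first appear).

Columns: region plus the 3 distinct quarter values (2017Q1, 2017Q2, 2017Q3).
For example, row South column 2017Q1 takes revenue=559 from the long row (South, 2017Q1).

| region | 2017Q1 | 2017Q2 | 2017Q3 |
| South | 559 | 277 | 935 |
| Pacific | 782 | 32 | 678 |
| SE | 107 | 554 | 771 |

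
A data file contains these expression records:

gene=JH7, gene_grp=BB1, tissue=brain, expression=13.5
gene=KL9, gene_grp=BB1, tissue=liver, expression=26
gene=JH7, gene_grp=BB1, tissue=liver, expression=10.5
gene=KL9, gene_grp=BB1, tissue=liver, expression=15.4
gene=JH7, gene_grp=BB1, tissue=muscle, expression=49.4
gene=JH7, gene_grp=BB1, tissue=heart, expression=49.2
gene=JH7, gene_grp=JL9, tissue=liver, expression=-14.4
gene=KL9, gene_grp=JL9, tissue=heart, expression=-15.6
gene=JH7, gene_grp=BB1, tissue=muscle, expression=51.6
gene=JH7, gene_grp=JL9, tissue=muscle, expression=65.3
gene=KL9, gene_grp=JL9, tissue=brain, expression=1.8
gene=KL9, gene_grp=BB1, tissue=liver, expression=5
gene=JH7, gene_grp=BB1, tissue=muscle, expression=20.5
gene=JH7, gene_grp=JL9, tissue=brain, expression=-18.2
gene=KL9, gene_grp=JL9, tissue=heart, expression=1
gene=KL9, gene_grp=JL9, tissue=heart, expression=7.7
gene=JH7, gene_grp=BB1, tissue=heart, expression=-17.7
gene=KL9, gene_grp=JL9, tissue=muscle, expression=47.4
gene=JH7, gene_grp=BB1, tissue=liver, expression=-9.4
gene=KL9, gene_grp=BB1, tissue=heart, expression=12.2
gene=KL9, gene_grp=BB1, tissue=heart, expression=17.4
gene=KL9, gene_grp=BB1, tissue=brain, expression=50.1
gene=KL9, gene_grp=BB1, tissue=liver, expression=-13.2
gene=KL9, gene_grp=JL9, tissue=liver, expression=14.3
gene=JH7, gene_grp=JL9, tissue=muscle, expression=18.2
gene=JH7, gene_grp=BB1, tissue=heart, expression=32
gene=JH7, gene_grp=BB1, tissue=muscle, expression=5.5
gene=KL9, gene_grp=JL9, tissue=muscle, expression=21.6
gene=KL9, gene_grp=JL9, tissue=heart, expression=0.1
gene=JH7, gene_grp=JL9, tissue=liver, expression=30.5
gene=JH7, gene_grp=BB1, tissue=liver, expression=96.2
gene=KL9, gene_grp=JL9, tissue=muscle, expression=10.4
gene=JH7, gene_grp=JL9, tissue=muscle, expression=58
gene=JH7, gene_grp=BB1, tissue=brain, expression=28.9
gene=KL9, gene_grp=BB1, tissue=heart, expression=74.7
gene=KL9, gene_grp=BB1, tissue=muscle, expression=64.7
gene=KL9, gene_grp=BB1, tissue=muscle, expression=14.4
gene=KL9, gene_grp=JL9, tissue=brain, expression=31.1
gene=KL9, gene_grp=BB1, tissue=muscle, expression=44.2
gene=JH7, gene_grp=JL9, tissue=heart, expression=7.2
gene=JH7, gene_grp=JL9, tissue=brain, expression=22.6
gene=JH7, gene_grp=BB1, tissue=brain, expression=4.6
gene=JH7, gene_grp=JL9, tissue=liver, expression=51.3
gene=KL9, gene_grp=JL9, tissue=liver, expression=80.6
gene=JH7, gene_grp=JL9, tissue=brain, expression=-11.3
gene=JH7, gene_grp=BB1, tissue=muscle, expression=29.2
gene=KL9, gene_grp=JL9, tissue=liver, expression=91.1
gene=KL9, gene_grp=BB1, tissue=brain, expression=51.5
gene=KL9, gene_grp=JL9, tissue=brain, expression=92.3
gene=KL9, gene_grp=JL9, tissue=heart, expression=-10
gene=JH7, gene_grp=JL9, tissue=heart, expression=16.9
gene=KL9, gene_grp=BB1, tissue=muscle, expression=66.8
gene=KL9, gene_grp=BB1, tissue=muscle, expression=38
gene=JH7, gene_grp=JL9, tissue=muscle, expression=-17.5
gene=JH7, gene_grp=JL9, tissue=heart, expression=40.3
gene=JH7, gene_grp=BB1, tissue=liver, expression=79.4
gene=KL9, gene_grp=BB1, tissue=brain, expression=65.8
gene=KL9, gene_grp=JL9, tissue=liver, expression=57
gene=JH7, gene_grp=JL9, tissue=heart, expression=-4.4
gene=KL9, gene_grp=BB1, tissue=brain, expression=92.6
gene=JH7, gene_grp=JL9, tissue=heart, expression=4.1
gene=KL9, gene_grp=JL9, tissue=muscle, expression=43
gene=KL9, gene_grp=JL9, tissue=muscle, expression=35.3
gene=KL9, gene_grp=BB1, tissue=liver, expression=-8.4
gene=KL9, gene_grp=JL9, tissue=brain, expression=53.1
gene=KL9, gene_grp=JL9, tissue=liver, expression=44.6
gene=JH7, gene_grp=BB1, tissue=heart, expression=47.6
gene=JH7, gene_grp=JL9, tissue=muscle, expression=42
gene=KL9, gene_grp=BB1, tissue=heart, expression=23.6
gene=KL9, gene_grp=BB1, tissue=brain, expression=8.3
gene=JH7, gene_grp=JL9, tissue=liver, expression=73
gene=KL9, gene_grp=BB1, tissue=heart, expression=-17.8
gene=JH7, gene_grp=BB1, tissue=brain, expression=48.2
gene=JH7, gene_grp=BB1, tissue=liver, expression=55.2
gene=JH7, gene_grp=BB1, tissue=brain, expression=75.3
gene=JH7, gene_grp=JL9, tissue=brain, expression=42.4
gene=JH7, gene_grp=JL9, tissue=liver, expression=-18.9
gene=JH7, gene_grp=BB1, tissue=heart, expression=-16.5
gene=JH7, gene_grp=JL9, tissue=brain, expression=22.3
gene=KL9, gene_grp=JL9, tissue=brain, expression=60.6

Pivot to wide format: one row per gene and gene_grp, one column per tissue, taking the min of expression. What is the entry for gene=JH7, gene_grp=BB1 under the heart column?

-17.7

Rows with gene=JH7, gene_grp=BB1 and tissue=heart: expression values are 49.2, -17.7, 32, 47.6, -16.5.
min(49.2, -17.7, 32, 47.6, -16.5) = -17.7.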